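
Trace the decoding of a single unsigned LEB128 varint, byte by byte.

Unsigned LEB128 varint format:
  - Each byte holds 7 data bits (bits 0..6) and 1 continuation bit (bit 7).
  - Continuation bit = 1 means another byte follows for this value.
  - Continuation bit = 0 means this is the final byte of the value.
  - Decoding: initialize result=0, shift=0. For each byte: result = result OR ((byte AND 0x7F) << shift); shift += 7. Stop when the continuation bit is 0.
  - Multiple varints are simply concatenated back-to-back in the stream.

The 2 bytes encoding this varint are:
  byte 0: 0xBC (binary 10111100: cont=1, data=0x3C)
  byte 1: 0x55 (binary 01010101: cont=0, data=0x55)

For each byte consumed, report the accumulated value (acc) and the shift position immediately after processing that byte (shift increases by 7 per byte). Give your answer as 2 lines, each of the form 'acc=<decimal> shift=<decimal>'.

Answer: acc=60 shift=7
acc=10940 shift=14

Derivation:
byte 0=0xBC: payload=0x3C=60, contrib = 60<<0 = 60; acc -> 60, shift -> 7
byte 1=0x55: payload=0x55=85, contrib = 85<<7 = 10880; acc -> 10940, shift -> 14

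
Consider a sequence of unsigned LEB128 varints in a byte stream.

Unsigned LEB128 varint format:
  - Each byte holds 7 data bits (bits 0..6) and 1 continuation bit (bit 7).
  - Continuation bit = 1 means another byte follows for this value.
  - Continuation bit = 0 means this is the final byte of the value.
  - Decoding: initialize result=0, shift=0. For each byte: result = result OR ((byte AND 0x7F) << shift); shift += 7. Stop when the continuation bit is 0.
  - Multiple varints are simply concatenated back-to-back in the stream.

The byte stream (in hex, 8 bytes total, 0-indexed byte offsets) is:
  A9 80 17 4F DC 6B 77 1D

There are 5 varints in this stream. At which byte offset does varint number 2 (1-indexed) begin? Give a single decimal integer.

  byte[0]=0xA9 cont=1 payload=0x29=41: acc |= 41<<0 -> acc=41 shift=7
  byte[1]=0x80 cont=1 payload=0x00=0: acc |= 0<<7 -> acc=41 shift=14
  byte[2]=0x17 cont=0 payload=0x17=23: acc |= 23<<14 -> acc=376873 shift=21 [end]
Varint 1: bytes[0:3] = A9 80 17 -> value 376873 (3 byte(s))
  byte[3]=0x4F cont=0 payload=0x4F=79: acc |= 79<<0 -> acc=79 shift=7 [end]
Varint 2: bytes[3:4] = 4F -> value 79 (1 byte(s))
  byte[4]=0xDC cont=1 payload=0x5C=92: acc |= 92<<0 -> acc=92 shift=7
  byte[5]=0x6B cont=0 payload=0x6B=107: acc |= 107<<7 -> acc=13788 shift=14 [end]
Varint 3: bytes[4:6] = DC 6B -> value 13788 (2 byte(s))
  byte[6]=0x77 cont=0 payload=0x77=119: acc |= 119<<0 -> acc=119 shift=7 [end]
Varint 4: bytes[6:7] = 77 -> value 119 (1 byte(s))
  byte[7]=0x1D cont=0 payload=0x1D=29: acc |= 29<<0 -> acc=29 shift=7 [end]
Varint 5: bytes[7:8] = 1D -> value 29 (1 byte(s))

Answer: 3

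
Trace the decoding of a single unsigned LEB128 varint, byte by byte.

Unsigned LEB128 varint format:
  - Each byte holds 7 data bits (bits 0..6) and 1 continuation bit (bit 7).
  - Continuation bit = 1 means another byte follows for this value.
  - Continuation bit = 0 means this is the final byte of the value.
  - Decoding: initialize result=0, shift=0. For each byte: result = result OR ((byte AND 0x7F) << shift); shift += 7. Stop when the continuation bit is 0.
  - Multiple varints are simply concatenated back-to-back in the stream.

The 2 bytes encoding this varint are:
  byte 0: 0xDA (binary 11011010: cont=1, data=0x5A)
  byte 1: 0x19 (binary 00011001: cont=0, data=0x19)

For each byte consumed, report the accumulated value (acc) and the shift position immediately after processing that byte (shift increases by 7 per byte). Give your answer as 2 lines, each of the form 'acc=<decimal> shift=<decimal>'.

byte 0=0xDA: payload=0x5A=90, contrib = 90<<0 = 90; acc -> 90, shift -> 7
byte 1=0x19: payload=0x19=25, contrib = 25<<7 = 3200; acc -> 3290, shift -> 14

Answer: acc=90 shift=7
acc=3290 shift=14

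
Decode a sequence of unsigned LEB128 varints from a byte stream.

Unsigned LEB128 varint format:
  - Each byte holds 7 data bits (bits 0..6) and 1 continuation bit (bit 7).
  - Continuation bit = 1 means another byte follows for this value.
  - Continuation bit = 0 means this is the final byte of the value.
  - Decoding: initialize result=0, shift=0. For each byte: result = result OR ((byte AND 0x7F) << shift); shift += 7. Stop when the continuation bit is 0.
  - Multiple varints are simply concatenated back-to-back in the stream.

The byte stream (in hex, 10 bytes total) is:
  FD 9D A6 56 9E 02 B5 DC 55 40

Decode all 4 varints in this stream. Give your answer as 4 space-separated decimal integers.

  byte[0]=0xFD cont=1 payload=0x7D=125: acc |= 125<<0 -> acc=125 shift=7
  byte[1]=0x9D cont=1 payload=0x1D=29: acc |= 29<<7 -> acc=3837 shift=14
  byte[2]=0xA6 cont=1 payload=0x26=38: acc |= 38<<14 -> acc=626429 shift=21
  byte[3]=0x56 cont=0 payload=0x56=86: acc |= 86<<21 -> acc=180981501 shift=28 [end]
Varint 1: bytes[0:4] = FD 9D A6 56 -> value 180981501 (4 byte(s))
  byte[4]=0x9E cont=1 payload=0x1E=30: acc |= 30<<0 -> acc=30 shift=7
  byte[5]=0x02 cont=0 payload=0x02=2: acc |= 2<<7 -> acc=286 shift=14 [end]
Varint 2: bytes[4:6] = 9E 02 -> value 286 (2 byte(s))
  byte[6]=0xB5 cont=1 payload=0x35=53: acc |= 53<<0 -> acc=53 shift=7
  byte[7]=0xDC cont=1 payload=0x5C=92: acc |= 92<<7 -> acc=11829 shift=14
  byte[8]=0x55 cont=0 payload=0x55=85: acc |= 85<<14 -> acc=1404469 shift=21 [end]
Varint 3: bytes[6:9] = B5 DC 55 -> value 1404469 (3 byte(s))
  byte[9]=0x40 cont=0 payload=0x40=64: acc |= 64<<0 -> acc=64 shift=7 [end]
Varint 4: bytes[9:10] = 40 -> value 64 (1 byte(s))

Answer: 180981501 286 1404469 64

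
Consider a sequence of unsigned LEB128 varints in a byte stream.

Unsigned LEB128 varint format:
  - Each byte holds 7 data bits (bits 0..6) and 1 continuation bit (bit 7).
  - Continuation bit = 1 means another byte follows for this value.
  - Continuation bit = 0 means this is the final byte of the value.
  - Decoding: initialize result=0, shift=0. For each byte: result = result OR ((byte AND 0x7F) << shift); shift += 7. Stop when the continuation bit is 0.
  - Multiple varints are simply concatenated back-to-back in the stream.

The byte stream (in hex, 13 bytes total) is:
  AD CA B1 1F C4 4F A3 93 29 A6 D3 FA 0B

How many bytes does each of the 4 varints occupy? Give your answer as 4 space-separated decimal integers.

  byte[0]=0xAD cont=1 payload=0x2D=45: acc |= 45<<0 -> acc=45 shift=7
  byte[1]=0xCA cont=1 payload=0x4A=74: acc |= 74<<7 -> acc=9517 shift=14
  byte[2]=0xB1 cont=1 payload=0x31=49: acc |= 49<<14 -> acc=812333 shift=21
  byte[3]=0x1F cont=0 payload=0x1F=31: acc |= 31<<21 -> acc=65824045 shift=28 [end]
Varint 1: bytes[0:4] = AD CA B1 1F -> value 65824045 (4 byte(s))
  byte[4]=0xC4 cont=1 payload=0x44=68: acc |= 68<<0 -> acc=68 shift=7
  byte[5]=0x4F cont=0 payload=0x4F=79: acc |= 79<<7 -> acc=10180 shift=14 [end]
Varint 2: bytes[4:6] = C4 4F -> value 10180 (2 byte(s))
  byte[6]=0xA3 cont=1 payload=0x23=35: acc |= 35<<0 -> acc=35 shift=7
  byte[7]=0x93 cont=1 payload=0x13=19: acc |= 19<<7 -> acc=2467 shift=14
  byte[8]=0x29 cont=0 payload=0x29=41: acc |= 41<<14 -> acc=674211 shift=21 [end]
Varint 3: bytes[6:9] = A3 93 29 -> value 674211 (3 byte(s))
  byte[9]=0xA6 cont=1 payload=0x26=38: acc |= 38<<0 -> acc=38 shift=7
  byte[10]=0xD3 cont=1 payload=0x53=83: acc |= 83<<7 -> acc=10662 shift=14
  byte[11]=0xFA cont=1 payload=0x7A=122: acc |= 122<<14 -> acc=2009510 shift=21
  byte[12]=0x0B cont=0 payload=0x0B=11: acc |= 11<<21 -> acc=25078182 shift=28 [end]
Varint 4: bytes[9:13] = A6 D3 FA 0B -> value 25078182 (4 byte(s))

Answer: 4 2 3 4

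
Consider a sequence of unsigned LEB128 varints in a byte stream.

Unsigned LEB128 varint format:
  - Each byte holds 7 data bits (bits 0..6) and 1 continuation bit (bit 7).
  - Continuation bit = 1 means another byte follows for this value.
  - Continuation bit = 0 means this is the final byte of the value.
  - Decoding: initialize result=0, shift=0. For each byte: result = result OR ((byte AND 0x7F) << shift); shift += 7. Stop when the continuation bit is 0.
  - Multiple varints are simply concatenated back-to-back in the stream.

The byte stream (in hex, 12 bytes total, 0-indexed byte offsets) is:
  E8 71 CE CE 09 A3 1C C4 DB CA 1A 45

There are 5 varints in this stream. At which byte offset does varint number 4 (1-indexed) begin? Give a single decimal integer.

  byte[0]=0xE8 cont=1 payload=0x68=104: acc |= 104<<0 -> acc=104 shift=7
  byte[1]=0x71 cont=0 payload=0x71=113: acc |= 113<<7 -> acc=14568 shift=14 [end]
Varint 1: bytes[0:2] = E8 71 -> value 14568 (2 byte(s))
  byte[2]=0xCE cont=1 payload=0x4E=78: acc |= 78<<0 -> acc=78 shift=7
  byte[3]=0xCE cont=1 payload=0x4E=78: acc |= 78<<7 -> acc=10062 shift=14
  byte[4]=0x09 cont=0 payload=0x09=9: acc |= 9<<14 -> acc=157518 shift=21 [end]
Varint 2: bytes[2:5] = CE CE 09 -> value 157518 (3 byte(s))
  byte[5]=0xA3 cont=1 payload=0x23=35: acc |= 35<<0 -> acc=35 shift=7
  byte[6]=0x1C cont=0 payload=0x1C=28: acc |= 28<<7 -> acc=3619 shift=14 [end]
Varint 3: bytes[5:7] = A3 1C -> value 3619 (2 byte(s))
  byte[7]=0xC4 cont=1 payload=0x44=68: acc |= 68<<0 -> acc=68 shift=7
  byte[8]=0xDB cont=1 payload=0x5B=91: acc |= 91<<7 -> acc=11716 shift=14
  byte[9]=0xCA cont=1 payload=0x4A=74: acc |= 74<<14 -> acc=1224132 shift=21
  byte[10]=0x1A cont=0 payload=0x1A=26: acc |= 26<<21 -> acc=55750084 shift=28 [end]
Varint 4: bytes[7:11] = C4 DB CA 1A -> value 55750084 (4 byte(s))
  byte[11]=0x45 cont=0 payload=0x45=69: acc |= 69<<0 -> acc=69 shift=7 [end]
Varint 5: bytes[11:12] = 45 -> value 69 (1 byte(s))

Answer: 7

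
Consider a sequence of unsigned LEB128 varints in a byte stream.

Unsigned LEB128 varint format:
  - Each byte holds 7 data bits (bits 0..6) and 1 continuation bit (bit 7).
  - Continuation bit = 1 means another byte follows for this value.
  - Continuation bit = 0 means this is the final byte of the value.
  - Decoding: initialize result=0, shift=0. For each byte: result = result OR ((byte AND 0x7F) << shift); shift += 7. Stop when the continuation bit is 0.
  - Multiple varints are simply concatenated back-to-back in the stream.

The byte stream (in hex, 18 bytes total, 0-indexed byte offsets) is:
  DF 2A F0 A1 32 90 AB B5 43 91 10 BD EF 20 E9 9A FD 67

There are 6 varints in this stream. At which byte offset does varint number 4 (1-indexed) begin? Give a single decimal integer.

Answer: 9

Derivation:
  byte[0]=0xDF cont=1 payload=0x5F=95: acc |= 95<<0 -> acc=95 shift=7
  byte[1]=0x2A cont=0 payload=0x2A=42: acc |= 42<<7 -> acc=5471 shift=14 [end]
Varint 1: bytes[0:2] = DF 2A -> value 5471 (2 byte(s))
  byte[2]=0xF0 cont=1 payload=0x70=112: acc |= 112<<0 -> acc=112 shift=7
  byte[3]=0xA1 cont=1 payload=0x21=33: acc |= 33<<7 -> acc=4336 shift=14
  byte[4]=0x32 cont=0 payload=0x32=50: acc |= 50<<14 -> acc=823536 shift=21 [end]
Varint 2: bytes[2:5] = F0 A1 32 -> value 823536 (3 byte(s))
  byte[5]=0x90 cont=1 payload=0x10=16: acc |= 16<<0 -> acc=16 shift=7
  byte[6]=0xAB cont=1 payload=0x2B=43: acc |= 43<<7 -> acc=5520 shift=14
  byte[7]=0xB5 cont=1 payload=0x35=53: acc |= 53<<14 -> acc=873872 shift=21
  byte[8]=0x43 cont=0 payload=0x43=67: acc |= 67<<21 -> acc=141383056 shift=28 [end]
Varint 3: bytes[5:9] = 90 AB B5 43 -> value 141383056 (4 byte(s))
  byte[9]=0x91 cont=1 payload=0x11=17: acc |= 17<<0 -> acc=17 shift=7
  byte[10]=0x10 cont=0 payload=0x10=16: acc |= 16<<7 -> acc=2065 shift=14 [end]
Varint 4: bytes[9:11] = 91 10 -> value 2065 (2 byte(s))
  byte[11]=0xBD cont=1 payload=0x3D=61: acc |= 61<<0 -> acc=61 shift=7
  byte[12]=0xEF cont=1 payload=0x6F=111: acc |= 111<<7 -> acc=14269 shift=14
  byte[13]=0x20 cont=0 payload=0x20=32: acc |= 32<<14 -> acc=538557 shift=21 [end]
Varint 5: bytes[11:14] = BD EF 20 -> value 538557 (3 byte(s))
  byte[14]=0xE9 cont=1 payload=0x69=105: acc |= 105<<0 -> acc=105 shift=7
  byte[15]=0x9A cont=1 payload=0x1A=26: acc |= 26<<7 -> acc=3433 shift=14
  byte[16]=0xFD cont=1 payload=0x7D=125: acc |= 125<<14 -> acc=2051433 shift=21
  byte[17]=0x67 cont=0 payload=0x67=103: acc |= 103<<21 -> acc=218058089 shift=28 [end]
Varint 6: bytes[14:18] = E9 9A FD 67 -> value 218058089 (4 byte(s))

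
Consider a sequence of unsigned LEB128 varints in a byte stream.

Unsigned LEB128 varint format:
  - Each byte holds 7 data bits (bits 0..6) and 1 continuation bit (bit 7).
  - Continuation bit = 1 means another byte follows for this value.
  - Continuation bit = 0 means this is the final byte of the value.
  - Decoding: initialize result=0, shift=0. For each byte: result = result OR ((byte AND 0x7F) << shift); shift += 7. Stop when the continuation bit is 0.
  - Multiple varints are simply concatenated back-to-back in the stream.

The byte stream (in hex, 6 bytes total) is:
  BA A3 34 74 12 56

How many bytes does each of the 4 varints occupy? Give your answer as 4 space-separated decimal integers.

Answer: 3 1 1 1

Derivation:
  byte[0]=0xBA cont=1 payload=0x3A=58: acc |= 58<<0 -> acc=58 shift=7
  byte[1]=0xA3 cont=1 payload=0x23=35: acc |= 35<<7 -> acc=4538 shift=14
  byte[2]=0x34 cont=0 payload=0x34=52: acc |= 52<<14 -> acc=856506 shift=21 [end]
Varint 1: bytes[0:3] = BA A3 34 -> value 856506 (3 byte(s))
  byte[3]=0x74 cont=0 payload=0x74=116: acc |= 116<<0 -> acc=116 shift=7 [end]
Varint 2: bytes[3:4] = 74 -> value 116 (1 byte(s))
  byte[4]=0x12 cont=0 payload=0x12=18: acc |= 18<<0 -> acc=18 shift=7 [end]
Varint 3: bytes[4:5] = 12 -> value 18 (1 byte(s))
  byte[5]=0x56 cont=0 payload=0x56=86: acc |= 86<<0 -> acc=86 shift=7 [end]
Varint 4: bytes[5:6] = 56 -> value 86 (1 byte(s))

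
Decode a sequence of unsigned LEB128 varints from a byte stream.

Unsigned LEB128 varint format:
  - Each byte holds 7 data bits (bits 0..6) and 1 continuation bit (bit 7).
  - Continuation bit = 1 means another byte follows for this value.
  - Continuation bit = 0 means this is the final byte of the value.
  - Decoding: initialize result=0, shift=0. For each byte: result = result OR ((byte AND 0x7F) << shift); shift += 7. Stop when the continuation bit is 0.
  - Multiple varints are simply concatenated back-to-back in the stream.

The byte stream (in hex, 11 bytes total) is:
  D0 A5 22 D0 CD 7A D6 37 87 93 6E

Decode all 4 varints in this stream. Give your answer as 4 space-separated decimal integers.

Answer: 561872 2008784 7126 1804679

Derivation:
  byte[0]=0xD0 cont=1 payload=0x50=80: acc |= 80<<0 -> acc=80 shift=7
  byte[1]=0xA5 cont=1 payload=0x25=37: acc |= 37<<7 -> acc=4816 shift=14
  byte[2]=0x22 cont=0 payload=0x22=34: acc |= 34<<14 -> acc=561872 shift=21 [end]
Varint 1: bytes[0:3] = D0 A5 22 -> value 561872 (3 byte(s))
  byte[3]=0xD0 cont=1 payload=0x50=80: acc |= 80<<0 -> acc=80 shift=7
  byte[4]=0xCD cont=1 payload=0x4D=77: acc |= 77<<7 -> acc=9936 shift=14
  byte[5]=0x7A cont=0 payload=0x7A=122: acc |= 122<<14 -> acc=2008784 shift=21 [end]
Varint 2: bytes[3:6] = D0 CD 7A -> value 2008784 (3 byte(s))
  byte[6]=0xD6 cont=1 payload=0x56=86: acc |= 86<<0 -> acc=86 shift=7
  byte[7]=0x37 cont=0 payload=0x37=55: acc |= 55<<7 -> acc=7126 shift=14 [end]
Varint 3: bytes[6:8] = D6 37 -> value 7126 (2 byte(s))
  byte[8]=0x87 cont=1 payload=0x07=7: acc |= 7<<0 -> acc=7 shift=7
  byte[9]=0x93 cont=1 payload=0x13=19: acc |= 19<<7 -> acc=2439 shift=14
  byte[10]=0x6E cont=0 payload=0x6E=110: acc |= 110<<14 -> acc=1804679 shift=21 [end]
Varint 4: bytes[8:11] = 87 93 6E -> value 1804679 (3 byte(s))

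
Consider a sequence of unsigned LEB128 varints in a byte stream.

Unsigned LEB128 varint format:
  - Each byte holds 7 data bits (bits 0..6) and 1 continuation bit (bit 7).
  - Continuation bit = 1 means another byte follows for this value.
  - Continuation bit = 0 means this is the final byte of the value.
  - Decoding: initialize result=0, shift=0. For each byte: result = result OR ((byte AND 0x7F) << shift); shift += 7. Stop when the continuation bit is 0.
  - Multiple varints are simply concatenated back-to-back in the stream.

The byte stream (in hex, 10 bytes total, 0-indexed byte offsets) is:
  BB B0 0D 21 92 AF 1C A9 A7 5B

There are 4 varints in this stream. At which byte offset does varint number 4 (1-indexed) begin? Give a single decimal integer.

  byte[0]=0xBB cont=1 payload=0x3B=59: acc |= 59<<0 -> acc=59 shift=7
  byte[1]=0xB0 cont=1 payload=0x30=48: acc |= 48<<7 -> acc=6203 shift=14
  byte[2]=0x0D cont=0 payload=0x0D=13: acc |= 13<<14 -> acc=219195 shift=21 [end]
Varint 1: bytes[0:3] = BB B0 0D -> value 219195 (3 byte(s))
  byte[3]=0x21 cont=0 payload=0x21=33: acc |= 33<<0 -> acc=33 shift=7 [end]
Varint 2: bytes[3:4] = 21 -> value 33 (1 byte(s))
  byte[4]=0x92 cont=1 payload=0x12=18: acc |= 18<<0 -> acc=18 shift=7
  byte[5]=0xAF cont=1 payload=0x2F=47: acc |= 47<<7 -> acc=6034 shift=14
  byte[6]=0x1C cont=0 payload=0x1C=28: acc |= 28<<14 -> acc=464786 shift=21 [end]
Varint 3: bytes[4:7] = 92 AF 1C -> value 464786 (3 byte(s))
  byte[7]=0xA9 cont=1 payload=0x29=41: acc |= 41<<0 -> acc=41 shift=7
  byte[8]=0xA7 cont=1 payload=0x27=39: acc |= 39<<7 -> acc=5033 shift=14
  byte[9]=0x5B cont=0 payload=0x5B=91: acc |= 91<<14 -> acc=1495977 shift=21 [end]
Varint 4: bytes[7:10] = A9 A7 5B -> value 1495977 (3 byte(s))

Answer: 7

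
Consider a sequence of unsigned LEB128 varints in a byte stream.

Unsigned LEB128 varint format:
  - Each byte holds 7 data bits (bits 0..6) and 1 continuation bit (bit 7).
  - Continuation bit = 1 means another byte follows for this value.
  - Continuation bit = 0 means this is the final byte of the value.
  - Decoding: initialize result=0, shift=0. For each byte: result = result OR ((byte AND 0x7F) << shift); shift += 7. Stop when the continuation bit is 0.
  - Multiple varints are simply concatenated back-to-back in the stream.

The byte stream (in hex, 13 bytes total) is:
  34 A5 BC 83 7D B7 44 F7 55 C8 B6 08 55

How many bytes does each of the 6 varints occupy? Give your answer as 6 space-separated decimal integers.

Answer: 1 4 2 2 3 1

Derivation:
  byte[0]=0x34 cont=0 payload=0x34=52: acc |= 52<<0 -> acc=52 shift=7 [end]
Varint 1: bytes[0:1] = 34 -> value 52 (1 byte(s))
  byte[1]=0xA5 cont=1 payload=0x25=37: acc |= 37<<0 -> acc=37 shift=7
  byte[2]=0xBC cont=1 payload=0x3C=60: acc |= 60<<7 -> acc=7717 shift=14
  byte[3]=0x83 cont=1 payload=0x03=3: acc |= 3<<14 -> acc=56869 shift=21
  byte[4]=0x7D cont=0 payload=0x7D=125: acc |= 125<<21 -> acc=262200869 shift=28 [end]
Varint 2: bytes[1:5] = A5 BC 83 7D -> value 262200869 (4 byte(s))
  byte[5]=0xB7 cont=1 payload=0x37=55: acc |= 55<<0 -> acc=55 shift=7
  byte[6]=0x44 cont=0 payload=0x44=68: acc |= 68<<7 -> acc=8759 shift=14 [end]
Varint 3: bytes[5:7] = B7 44 -> value 8759 (2 byte(s))
  byte[7]=0xF7 cont=1 payload=0x77=119: acc |= 119<<0 -> acc=119 shift=7
  byte[8]=0x55 cont=0 payload=0x55=85: acc |= 85<<7 -> acc=10999 shift=14 [end]
Varint 4: bytes[7:9] = F7 55 -> value 10999 (2 byte(s))
  byte[9]=0xC8 cont=1 payload=0x48=72: acc |= 72<<0 -> acc=72 shift=7
  byte[10]=0xB6 cont=1 payload=0x36=54: acc |= 54<<7 -> acc=6984 shift=14
  byte[11]=0x08 cont=0 payload=0x08=8: acc |= 8<<14 -> acc=138056 shift=21 [end]
Varint 5: bytes[9:12] = C8 B6 08 -> value 138056 (3 byte(s))
  byte[12]=0x55 cont=0 payload=0x55=85: acc |= 85<<0 -> acc=85 shift=7 [end]
Varint 6: bytes[12:13] = 55 -> value 85 (1 byte(s))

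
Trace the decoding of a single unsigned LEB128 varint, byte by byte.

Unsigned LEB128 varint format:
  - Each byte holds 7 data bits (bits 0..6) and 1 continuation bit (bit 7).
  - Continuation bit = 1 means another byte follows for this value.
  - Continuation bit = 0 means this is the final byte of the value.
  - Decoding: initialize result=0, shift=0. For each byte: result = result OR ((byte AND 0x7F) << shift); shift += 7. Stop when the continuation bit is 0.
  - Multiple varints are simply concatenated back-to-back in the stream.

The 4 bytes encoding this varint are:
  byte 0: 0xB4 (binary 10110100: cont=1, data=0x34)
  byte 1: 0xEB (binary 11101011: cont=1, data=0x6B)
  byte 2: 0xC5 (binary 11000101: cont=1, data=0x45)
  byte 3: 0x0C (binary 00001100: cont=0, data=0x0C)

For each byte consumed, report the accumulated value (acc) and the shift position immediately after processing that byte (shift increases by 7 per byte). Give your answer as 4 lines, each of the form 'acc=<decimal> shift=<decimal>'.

byte 0=0xB4: payload=0x34=52, contrib = 52<<0 = 52; acc -> 52, shift -> 7
byte 1=0xEB: payload=0x6B=107, contrib = 107<<7 = 13696; acc -> 13748, shift -> 14
byte 2=0xC5: payload=0x45=69, contrib = 69<<14 = 1130496; acc -> 1144244, shift -> 21
byte 3=0x0C: payload=0x0C=12, contrib = 12<<21 = 25165824; acc -> 26310068, shift -> 28

Answer: acc=52 shift=7
acc=13748 shift=14
acc=1144244 shift=21
acc=26310068 shift=28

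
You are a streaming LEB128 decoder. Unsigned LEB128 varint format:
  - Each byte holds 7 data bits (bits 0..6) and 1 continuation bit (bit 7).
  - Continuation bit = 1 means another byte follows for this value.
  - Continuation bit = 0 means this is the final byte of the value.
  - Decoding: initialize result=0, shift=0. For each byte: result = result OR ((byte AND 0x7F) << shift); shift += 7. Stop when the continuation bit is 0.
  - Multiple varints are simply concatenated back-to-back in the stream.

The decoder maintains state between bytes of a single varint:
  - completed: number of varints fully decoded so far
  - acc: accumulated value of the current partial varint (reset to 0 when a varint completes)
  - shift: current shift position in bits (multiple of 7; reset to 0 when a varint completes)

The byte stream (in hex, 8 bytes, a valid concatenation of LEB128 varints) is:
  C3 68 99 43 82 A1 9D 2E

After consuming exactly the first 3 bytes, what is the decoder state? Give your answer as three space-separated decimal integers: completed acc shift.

Answer: 1 25 7

Derivation:
byte[0]=0xC3 cont=1 payload=0x43: acc |= 67<<0 -> completed=0 acc=67 shift=7
byte[1]=0x68 cont=0 payload=0x68: varint #1 complete (value=13379); reset -> completed=1 acc=0 shift=0
byte[2]=0x99 cont=1 payload=0x19: acc |= 25<<0 -> completed=1 acc=25 shift=7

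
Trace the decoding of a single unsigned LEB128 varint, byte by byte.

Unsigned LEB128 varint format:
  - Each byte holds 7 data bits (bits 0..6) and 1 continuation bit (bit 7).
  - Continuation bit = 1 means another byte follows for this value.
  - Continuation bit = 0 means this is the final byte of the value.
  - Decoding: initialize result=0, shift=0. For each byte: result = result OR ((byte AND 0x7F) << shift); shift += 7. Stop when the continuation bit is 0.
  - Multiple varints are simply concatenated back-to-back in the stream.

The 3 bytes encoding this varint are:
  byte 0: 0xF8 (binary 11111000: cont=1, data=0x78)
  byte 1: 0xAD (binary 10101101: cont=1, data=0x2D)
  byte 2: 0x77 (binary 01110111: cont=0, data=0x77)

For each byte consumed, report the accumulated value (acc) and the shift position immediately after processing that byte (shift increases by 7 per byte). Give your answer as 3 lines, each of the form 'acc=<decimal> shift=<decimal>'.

Answer: acc=120 shift=7
acc=5880 shift=14
acc=1955576 shift=21

Derivation:
byte 0=0xF8: payload=0x78=120, contrib = 120<<0 = 120; acc -> 120, shift -> 7
byte 1=0xAD: payload=0x2D=45, contrib = 45<<7 = 5760; acc -> 5880, shift -> 14
byte 2=0x77: payload=0x77=119, contrib = 119<<14 = 1949696; acc -> 1955576, shift -> 21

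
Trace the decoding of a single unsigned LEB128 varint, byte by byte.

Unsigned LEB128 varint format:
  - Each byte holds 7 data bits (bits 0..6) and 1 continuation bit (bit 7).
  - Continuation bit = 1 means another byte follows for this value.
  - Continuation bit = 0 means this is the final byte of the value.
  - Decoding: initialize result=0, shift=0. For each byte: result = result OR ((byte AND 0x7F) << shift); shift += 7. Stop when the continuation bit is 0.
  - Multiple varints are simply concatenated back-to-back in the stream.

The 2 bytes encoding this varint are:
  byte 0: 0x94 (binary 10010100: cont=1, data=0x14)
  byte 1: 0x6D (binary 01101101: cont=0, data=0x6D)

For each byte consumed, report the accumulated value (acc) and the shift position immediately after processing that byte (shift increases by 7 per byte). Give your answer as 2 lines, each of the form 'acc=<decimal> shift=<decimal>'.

Answer: acc=20 shift=7
acc=13972 shift=14

Derivation:
byte 0=0x94: payload=0x14=20, contrib = 20<<0 = 20; acc -> 20, shift -> 7
byte 1=0x6D: payload=0x6D=109, contrib = 109<<7 = 13952; acc -> 13972, shift -> 14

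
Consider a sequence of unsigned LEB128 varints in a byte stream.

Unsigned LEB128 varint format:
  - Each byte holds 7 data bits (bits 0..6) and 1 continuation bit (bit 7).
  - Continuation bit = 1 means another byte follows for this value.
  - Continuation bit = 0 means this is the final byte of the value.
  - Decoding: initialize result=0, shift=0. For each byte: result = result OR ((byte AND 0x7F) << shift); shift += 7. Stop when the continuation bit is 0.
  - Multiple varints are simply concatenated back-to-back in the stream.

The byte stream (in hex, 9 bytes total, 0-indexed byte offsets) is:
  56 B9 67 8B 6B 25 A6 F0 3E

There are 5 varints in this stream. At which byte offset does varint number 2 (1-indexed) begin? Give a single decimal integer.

  byte[0]=0x56 cont=0 payload=0x56=86: acc |= 86<<0 -> acc=86 shift=7 [end]
Varint 1: bytes[0:1] = 56 -> value 86 (1 byte(s))
  byte[1]=0xB9 cont=1 payload=0x39=57: acc |= 57<<0 -> acc=57 shift=7
  byte[2]=0x67 cont=0 payload=0x67=103: acc |= 103<<7 -> acc=13241 shift=14 [end]
Varint 2: bytes[1:3] = B9 67 -> value 13241 (2 byte(s))
  byte[3]=0x8B cont=1 payload=0x0B=11: acc |= 11<<0 -> acc=11 shift=7
  byte[4]=0x6B cont=0 payload=0x6B=107: acc |= 107<<7 -> acc=13707 shift=14 [end]
Varint 3: bytes[3:5] = 8B 6B -> value 13707 (2 byte(s))
  byte[5]=0x25 cont=0 payload=0x25=37: acc |= 37<<0 -> acc=37 shift=7 [end]
Varint 4: bytes[5:6] = 25 -> value 37 (1 byte(s))
  byte[6]=0xA6 cont=1 payload=0x26=38: acc |= 38<<0 -> acc=38 shift=7
  byte[7]=0xF0 cont=1 payload=0x70=112: acc |= 112<<7 -> acc=14374 shift=14
  byte[8]=0x3E cont=0 payload=0x3E=62: acc |= 62<<14 -> acc=1030182 shift=21 [end]
Varint 5: bytes[6:9] = A6 F0 3E -> value 1030182 (3 byte(s))

Answer: 1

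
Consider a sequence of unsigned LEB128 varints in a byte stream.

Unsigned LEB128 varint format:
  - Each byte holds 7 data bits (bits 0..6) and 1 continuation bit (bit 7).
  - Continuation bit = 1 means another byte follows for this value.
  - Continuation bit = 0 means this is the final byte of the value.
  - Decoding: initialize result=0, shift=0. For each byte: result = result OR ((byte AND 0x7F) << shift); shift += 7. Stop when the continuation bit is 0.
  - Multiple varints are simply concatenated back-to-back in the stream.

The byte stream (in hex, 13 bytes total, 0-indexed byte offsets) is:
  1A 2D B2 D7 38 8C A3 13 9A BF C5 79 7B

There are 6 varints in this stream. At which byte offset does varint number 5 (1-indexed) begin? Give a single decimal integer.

Answer: 8

Derivation:
  byte[0]=0x1A cont=0 payload=0x1A=26: acc |= 26<<0 -> acc=26 shift=7 [end]
Varint 1: bytes[0:1] = 1A -> value 26 (1 byte(s))
  byte[1]=0x2D cont=0 payload=0x2D=45: acc |= 45<<0 -> acc=45 shift=7 [end]
Varint 2: bytes[1:2] = 2D -> value 45 (1 byte(s))
  byte[2]=0xB2 cont=1 payload=0x32=50: acc |= 50<<0 -> acc=50 shift=7
  byte[3]=0xD7 cont=1 payload=0x57=87: acc |= 87<<7 -> acc=11186 shift=14
  byte[4]=0x38 cont=0 payload=0x38=56: acc |= 56<<14 -> acc=928690 shift=21 [end]
Varint 3: bytes[2:5] = B2 D7 38 -> value 928690 (3 byte(s))
  byte[5]=0x8C cont=1 payload=0x0C=12: acc |= 12<<0 -> acc=12 shift=7
  byte[6]=0xA3 cont=1 payload=0x23=35: acc |= 35<<7 -> acc=4492 shift=14
  byte[7]=0x13 cont=0 payload=0x13=19: acc |= 19<<14 -> acc=315788 shift=21 [end]
Varint 4: bytes[5:8] = 8C A3 13 -> value 315788 (3 byte(s))
  byte[8]=0x9A cont=1 payload=0x1A=26: acc |= 26<<0 -> acc=26 shift=7
  byte[9]=0xBF cont=1 payload=0x3F=63: acc |= 63<<7 -> acc=8090 shift=14
  byte[10]=0xC5 cont=1 payload=0x45=69: acc |= 69<<14 -> acc=1138586 shift=21
  byte[11]=0x79 cont=0 payload=0x79=121: acc |= 121<<21 -> acc=254893978 shift=28 [end]
Varint 5: bytes[8:12] = 9A BF C5 79 -> value 254893978 (4 byte(s))
  byte[12]=0x7B cont=0 payload=0x7B=123: acc |= 123<<0 -> acc=123 shift=7 [end]
Varint 6: bytes[12:13] = 7B -> value 123 (1 byte(s))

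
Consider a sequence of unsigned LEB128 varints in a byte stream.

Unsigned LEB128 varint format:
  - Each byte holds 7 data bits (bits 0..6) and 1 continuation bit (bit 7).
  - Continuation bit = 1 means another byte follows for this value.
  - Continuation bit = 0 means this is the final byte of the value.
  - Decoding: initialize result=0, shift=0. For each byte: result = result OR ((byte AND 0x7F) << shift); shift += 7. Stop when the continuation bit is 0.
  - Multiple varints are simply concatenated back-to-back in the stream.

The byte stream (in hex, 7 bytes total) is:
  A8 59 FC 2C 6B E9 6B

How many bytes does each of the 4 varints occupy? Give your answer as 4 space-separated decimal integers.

  byte[0]=0xA8 cont=1 payload=0x28=40: acc |= 40<<0 -> acc=40 shift=7
  byte[1]=0x59 cont=0 payload=0x59=89: acc |= 89<<7 -> acc=11432 shift=14 [end]
Varint 1: bytes[0:2] = A8 59 -> value 11432 (2 byte(s))
  byte[2]=0xFC cont=1 payload=0x7C=124: acc |= 124<<0 -> acc=124 shift=7
  byte[3]=0x2C cont=0 payload=0x2C=44: acc |= 44<<7 -> acc=5756 shift=14 [end]
Varint 2: bytes[2:4] = FC 2C -> value 5756 (2 byte(s))
  byte[4]=0x6B cont=0 payload=0x6B=107: acc |= 107<<0 -> acc=107 shift=7 [end]
Varint 3: bytes[4:5] = 6B -> value 107 (1 byte(s))
  byte[5]=0xE9 cont=1 payload=0x69=105: acc |= 105<<0 -> acc=105 shift=7
  byte[6]=0x6B cont=0 payload=0x6B=107: acc |= 107<<7 -> acc=13801 shift=14 [end]
Varint 4: bytes[5:7] = E9 6B -> value 13801 (2 byte(s))

Answer: 2 2 1 2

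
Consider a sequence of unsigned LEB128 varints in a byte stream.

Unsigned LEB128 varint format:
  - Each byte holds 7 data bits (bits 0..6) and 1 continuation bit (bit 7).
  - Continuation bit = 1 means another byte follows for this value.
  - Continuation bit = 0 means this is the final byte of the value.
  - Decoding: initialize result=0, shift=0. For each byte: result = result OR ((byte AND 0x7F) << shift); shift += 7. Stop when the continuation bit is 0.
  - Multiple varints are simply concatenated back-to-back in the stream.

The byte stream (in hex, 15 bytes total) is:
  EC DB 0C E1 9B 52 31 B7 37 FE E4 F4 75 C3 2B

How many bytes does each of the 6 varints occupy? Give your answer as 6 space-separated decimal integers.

  byte[0]=0xEC cont=1 payload=0x6C=108: acc |= 108<<0 -> acc=108 shift=7
  byte[1]=0xDB cont=1 payload=0x5B=91: acc |= 91<<7 -> acc=11756 shift=14
  byte[2]=0x0C cont=0 payload=0x0C=12: acc |= 12<<14 -> acc=208364 shift=21 [end]
Varint 1: bytes[0:3] = EC DB 0C -> value 208364 (3 byte(s))
  byte[3]=0xE1 cont=1 payload=0x61=97: acc |= 97<<0 -> acc=97 shift=7
  byte[4]=0x9B cont=1 payload=0x1B=27: acc |= 27<<7 -> acc=3553 shift=14
  byte[5]=0x52 cont=0 payload=0x52=82: acc |= 82<<14 -> acc=1347041 shift=21 [end]
Varint 2: bytes[3:6] = E1 9B 52 -> value 1347041 (3 byte(s))
  byte[6]=0x31 cont=0 payload=0x31=49: acc |= 49<<0 -> acc=49 shift=7 [end]
Varint 3: bytes[6:7] = 31 -> value 49 (1 byte(s))
  byte[7]=0xB7 cont=1 payload=0x37=55: acc |= 55<<0 -> acc=55 shift=7
  byte[8]=0x37 cont=0 payload=0x37=55: acc |= 55<<7 -> acc=7095 shift=14 [end]
Varint 4: bytes[7:9] = B7 37 -> value 7095 (2 byte(s))
  byte[9]=0xFE cont=1 payload=0x7E=126: acc |= 126<<0 -> acc=126 shift=7
  byte[10]=0xE4 cont=1 payload=0x64=100: acc |= 100<<7 -> acc=12926 shift=14
  byte[11]=0xF4 cont=1 payload=0x74=116: acc |= 116<<14 -> acc=1913470 shift=21
  byte[12]=0x75 cont=0 payload=0x75=117: acc |= 117<<21 -> acc=247280254 shift=28 [end]
Varint 5: bytes[9:13] = FE E4 F4 75 -> value 247280254 (4 byte(s))
  byte[13]=0xC3 cont=1 payload=0x43=67: acc |= 67<<0 -> acc=67 shift=7
  byte[14]=0x2B cont=0 payload=0x2B=43: acc |= 43<<7 -> acc=5571 shift=14 [end]
Varint 6: bytes[13:15] = C3 2B -> value 5571 (2 byte(s))

Answer: 3 3 1 2 4 2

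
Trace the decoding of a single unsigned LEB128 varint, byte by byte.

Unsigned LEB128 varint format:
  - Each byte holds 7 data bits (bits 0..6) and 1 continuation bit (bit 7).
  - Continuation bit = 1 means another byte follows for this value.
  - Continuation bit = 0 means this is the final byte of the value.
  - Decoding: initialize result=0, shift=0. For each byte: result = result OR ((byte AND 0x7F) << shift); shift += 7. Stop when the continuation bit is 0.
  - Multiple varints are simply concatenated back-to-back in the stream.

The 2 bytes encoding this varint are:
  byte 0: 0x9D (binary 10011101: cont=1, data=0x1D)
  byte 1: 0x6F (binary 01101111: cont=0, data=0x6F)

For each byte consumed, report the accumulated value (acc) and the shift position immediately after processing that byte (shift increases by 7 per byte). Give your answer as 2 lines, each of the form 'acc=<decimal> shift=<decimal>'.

byte 0=0x9D: payload=0x1D=29, contrib = 29<<0 = 29; acc -> 29, shift -> 7
byte 1=0x6F: payload=0x6F=111, contrib = 111<<7 = 14208; acc -> 14237, shift -> 14

Answer: acc=29 shift=7
acc=14237 shift=14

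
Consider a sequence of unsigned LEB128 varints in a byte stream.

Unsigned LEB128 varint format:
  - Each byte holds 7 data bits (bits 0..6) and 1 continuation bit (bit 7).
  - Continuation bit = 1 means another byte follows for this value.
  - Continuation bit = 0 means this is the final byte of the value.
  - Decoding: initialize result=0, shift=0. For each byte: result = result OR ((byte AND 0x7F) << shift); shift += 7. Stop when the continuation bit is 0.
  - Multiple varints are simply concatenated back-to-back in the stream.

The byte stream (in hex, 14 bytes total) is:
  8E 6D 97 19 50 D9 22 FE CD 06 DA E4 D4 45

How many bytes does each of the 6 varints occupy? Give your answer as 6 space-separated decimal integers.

  byte[0]=0x8E cont=1 payload=0x0E=14: acc |= 14<<0 -> acc=14 shift=7
  byte[1]=0x6D cont=0 payload=0x6D=109: acc |= 109<<7 -> acc=13966 shift=14 [end]
Varint 1: bytes[0:2] = 8E 6D -> value 13966 (2 byte(s))
  byte[2]=0x97 cont=1 payload=0x17=23: acc |= 23<<0 -> acc=23 shift=7
  byte[3]=0x19 cont=0 payload=0x19=25: acc |= 25<<7 -> acc=3223 shift=14 [end]
Varint 2: bytes[2:4] = 97 19 -> value 3223 (2 byte(s))
  byte[4]=0x50 cont=0 payload=0x50=80: acc |= 80<<0 -> acc=80 shift=7 [end]
Varint 3: bytes[4:5] = 50 -> value 80 (1 byte(s))
  byte[5]=0xD9 cont=1 payload=0x59=89: acc |= 89<<0 -> acc=89 shift=7
  byte[6]=0x22 cont=0 payload=0x22=34: acc |= 34<<7 -> acc=4441 shift=14 [end]
Varint 4: bytes[5:7] = D9 22 -> value 4441 (2 byte(s))
  byte[7]=0xFE cont=1 payload=0x7E=126: acc |= 126<<0 -> acc=126 shift=7
  byte[8]=0xCD cont=1 payload=0x4D=77: acc |= 77<<7 -> acc=9982 shift=14
  byte[9]=0x06 cont=0 payload=0x06=6: acc |= 6<<14 -> acc=108286 shift=21 [end]
Varint 5: bytes[7:10] = FE CD 06 -> value 108286 (3 byte(s))
  byte[10]=0xDA cont=1 payload=0x5A=90: acc |= 90<<0 -> acc=90 shift=7
  byte[11]=0xE4 cont=1 payload=0x64=100: acc |= 100<<7 -> acc=12890 shift=14
  byte[12]=0xD4 cont=1 payload=0x54=84: acc |= 84<<14 -> acc=1389146 shift=21
  byte[13]=0x45 cont=0 payload=0x45=69: acc |= 69<<21 -> acc=146092634 shift=28 [end]
Varint 6: bytes[10:14] = DA E4 D4 45 -> value 146092634 (4 byte(s))

Answer: 2 2 1 2 3 4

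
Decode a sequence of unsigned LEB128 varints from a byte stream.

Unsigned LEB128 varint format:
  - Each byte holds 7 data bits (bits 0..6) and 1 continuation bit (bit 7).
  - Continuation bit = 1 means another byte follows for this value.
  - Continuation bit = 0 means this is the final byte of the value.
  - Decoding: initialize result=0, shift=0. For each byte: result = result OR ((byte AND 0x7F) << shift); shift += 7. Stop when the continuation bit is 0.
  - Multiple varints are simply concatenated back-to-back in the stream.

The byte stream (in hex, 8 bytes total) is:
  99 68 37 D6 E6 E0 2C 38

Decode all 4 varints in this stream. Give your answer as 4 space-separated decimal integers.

Answer: 13337 55 93860694 56

Derivation:
  byte[0]=0x99 cont=1 payload=0x19=25: acc |= 25<<0 -> acc=25 shift=7
  byte[1]=0x68 cont=0 payload=0x68=104: acc |= 104<<7 -> acc=13337 shift=14 [end]
Varint 1: bytes[0:2] = 99 68 -> value 13337 (2 byte(s))
  byte[2]=0x37 cont=0 payload=0x37=55: acc |= 55<<0 -> acc=55 shift=7 [end]
Varint 2: bytes[2:3] = 37 -> value 55 (1 byte(s))
  byte[3]=0xD6 cont=1 payload=0x56=86: acc |= 86<<0 -> acc=86 shift=7
  byte[4]=0xE6 cont=1 payload=0x66=102: acc |= 102<<7 -> acc=13142 shift=14
  byte[5]=0xE0 cont=1 payload=0x60=96: acc |= 96<<14 -> acc=1586006 shift=21
  byte[6]=0x2C cont=0 payload=0x2C=44: acc |= 44<<21 -> acc=93860694 shift=28 [end]
Varint 3: bytes[3:7] = D6 E6 E0 2C -> value 93860694 (4 byte(s))
  byte[7]=0x38 cont=0 payload=0x38=56: acc |= 56<<0 -> acc=56 shift=7 [end]
Varint 4: bytes[7:8] = 38 -> value 56 (1 byte(s))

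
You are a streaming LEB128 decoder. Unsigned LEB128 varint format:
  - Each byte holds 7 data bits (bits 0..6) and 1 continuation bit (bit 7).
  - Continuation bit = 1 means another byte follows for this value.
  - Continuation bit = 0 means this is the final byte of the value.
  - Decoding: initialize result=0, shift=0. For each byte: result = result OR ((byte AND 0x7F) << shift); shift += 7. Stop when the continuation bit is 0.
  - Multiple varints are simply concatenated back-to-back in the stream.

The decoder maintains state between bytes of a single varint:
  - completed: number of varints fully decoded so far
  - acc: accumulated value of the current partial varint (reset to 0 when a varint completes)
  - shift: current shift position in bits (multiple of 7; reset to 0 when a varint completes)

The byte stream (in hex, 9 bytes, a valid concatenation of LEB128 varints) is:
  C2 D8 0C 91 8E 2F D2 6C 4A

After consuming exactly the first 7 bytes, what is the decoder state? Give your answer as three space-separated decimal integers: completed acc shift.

byte[0]=0xC2 cont=1 payload=0x42: acc |= 66<<0 -> completed=0 acc=66 shift=7
byte[1]=0xD8 cont=1 payload=0x58: acc |= 88<<7 -> completed=0 acc=11330 shift=14
byte[2]=0x0C cont=0 payload=0x0C: varint #1 complete (value=207938); reset -> completed=1 acc=0 shift=0
byte[3]=0x91 cont=1 payload=0x11: acc |= 17<<0 -> completed=1 acc=17 shift=7
byte[4]=0x8E cont=1 payload=0x0E: acc |= 14<<7 -> completed=1 acc=1809 shift=14
byte[5]=0x2F cont=0 payload=0x2F: varint #2 complete (value=771857); reset -> completed=2 acc=0 shift=0
byte[6]=0xD2 cont=1 payload=0x52: acc |= 82<<0 -> completed=2 acc=82 shift=7

Answer: 2 82 7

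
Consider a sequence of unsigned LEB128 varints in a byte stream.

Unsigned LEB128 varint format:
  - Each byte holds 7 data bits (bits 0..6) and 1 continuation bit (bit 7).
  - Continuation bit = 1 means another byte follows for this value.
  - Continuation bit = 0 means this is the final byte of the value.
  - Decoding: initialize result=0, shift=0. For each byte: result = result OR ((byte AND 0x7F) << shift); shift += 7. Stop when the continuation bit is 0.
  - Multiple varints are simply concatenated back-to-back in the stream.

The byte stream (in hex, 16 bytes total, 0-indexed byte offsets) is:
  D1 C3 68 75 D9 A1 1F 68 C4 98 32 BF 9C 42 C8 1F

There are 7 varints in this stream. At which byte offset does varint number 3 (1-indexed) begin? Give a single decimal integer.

  byte[0]=0xD1 cont=1 payload=0x51=81: acc |= 81<<0 -> acc=81 shift=7
  byte[1]=0xC3 cont=1 payload=0x43=67: acc |= 67<<7 -> acc=8657 shift=14
  byte[2]=0x68 cont=0 payload=0x68=104: acc |= 104<<14 -> acc=1712593 shift=21 [end]
Varint 1: bytes[0:3] = D1 C3 68 -> value 1712593 (3 byte(s))
  byte[3]=0x75 cont=0 payload=0x75=117: acc |= 117<<0 -> acc=117 shift=7 [end]
Varint 2: bytes[3:4] = 75 -> value 117 (1 byte(s))
  byte[4]=0xD9 cont=1 payload=0x59=89: acc |= 89<<0 -> acc=89 shift=7
  byte[5]=0xA1 cont=1 payload=0x21=33: acc |= 33<<7 -> acc=4313 shift=14
  byte[6]=0x1F cont=0 payload=0x1F=31: acc |= 31<<14 -> acc=512217 shift=21 [end]
Varint 3: bytes[4:7] = D9 A1 1F -> value 512217 (3 byte(s))
  byte[7]=0x68 cont=0 payload=0x68=104: acc |= 104<<0 -> acc=104 shift=7 [end]
Varint 4: bytes[7:8] = 68 -> value 104 (1 byte(s))
  byte[8]=0xC4 cont=1 payload=0x44=68: acc |= 68<<0 -> acc=68 shift=7
  byte[9]=0x98 cont=1 payload=0x18=24: acc |= 24<<7 -> acc=3140 shift=14
  byte[10]=0x32 cont=0 payload=0x32=50: acc |= 50<<14 -> acc=822340 shift=21 [end]
Varint 5: bytes[8:11] = C4 98 32 -> value 822340 (3 byte(s))
  byte[11]=0xBF cont=1 payload=0x3F=63: acc |= 63<<0 -> acc=63 shift=7
  byte[12]=0x9C cont=1 payload=0x1C=28: acc |= 28<<7 -> acc=3647 shift=14
  byte[13]=0x42 cont=0 payload=0x42=66: acc |= 66<<14 -> acc=1084991 shift=21 [end]
Varint 6: bytes[11:14] = BF 9C 42 -> value 1084991 (3 byte(s))
  byte[14]=0xC8 cont=1 payload=0x48=72: acc |= 72<<0 -> acc=72 shift=7
  byte[15]=0x1F cont=0 payload=0x1F=31: acc |= 31<<7 -> acc=4040 shift=14 [end]
Varint 7: bytes[14:16] = C8 1F -> value 4040 (2 byte(s))

Answer: 4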